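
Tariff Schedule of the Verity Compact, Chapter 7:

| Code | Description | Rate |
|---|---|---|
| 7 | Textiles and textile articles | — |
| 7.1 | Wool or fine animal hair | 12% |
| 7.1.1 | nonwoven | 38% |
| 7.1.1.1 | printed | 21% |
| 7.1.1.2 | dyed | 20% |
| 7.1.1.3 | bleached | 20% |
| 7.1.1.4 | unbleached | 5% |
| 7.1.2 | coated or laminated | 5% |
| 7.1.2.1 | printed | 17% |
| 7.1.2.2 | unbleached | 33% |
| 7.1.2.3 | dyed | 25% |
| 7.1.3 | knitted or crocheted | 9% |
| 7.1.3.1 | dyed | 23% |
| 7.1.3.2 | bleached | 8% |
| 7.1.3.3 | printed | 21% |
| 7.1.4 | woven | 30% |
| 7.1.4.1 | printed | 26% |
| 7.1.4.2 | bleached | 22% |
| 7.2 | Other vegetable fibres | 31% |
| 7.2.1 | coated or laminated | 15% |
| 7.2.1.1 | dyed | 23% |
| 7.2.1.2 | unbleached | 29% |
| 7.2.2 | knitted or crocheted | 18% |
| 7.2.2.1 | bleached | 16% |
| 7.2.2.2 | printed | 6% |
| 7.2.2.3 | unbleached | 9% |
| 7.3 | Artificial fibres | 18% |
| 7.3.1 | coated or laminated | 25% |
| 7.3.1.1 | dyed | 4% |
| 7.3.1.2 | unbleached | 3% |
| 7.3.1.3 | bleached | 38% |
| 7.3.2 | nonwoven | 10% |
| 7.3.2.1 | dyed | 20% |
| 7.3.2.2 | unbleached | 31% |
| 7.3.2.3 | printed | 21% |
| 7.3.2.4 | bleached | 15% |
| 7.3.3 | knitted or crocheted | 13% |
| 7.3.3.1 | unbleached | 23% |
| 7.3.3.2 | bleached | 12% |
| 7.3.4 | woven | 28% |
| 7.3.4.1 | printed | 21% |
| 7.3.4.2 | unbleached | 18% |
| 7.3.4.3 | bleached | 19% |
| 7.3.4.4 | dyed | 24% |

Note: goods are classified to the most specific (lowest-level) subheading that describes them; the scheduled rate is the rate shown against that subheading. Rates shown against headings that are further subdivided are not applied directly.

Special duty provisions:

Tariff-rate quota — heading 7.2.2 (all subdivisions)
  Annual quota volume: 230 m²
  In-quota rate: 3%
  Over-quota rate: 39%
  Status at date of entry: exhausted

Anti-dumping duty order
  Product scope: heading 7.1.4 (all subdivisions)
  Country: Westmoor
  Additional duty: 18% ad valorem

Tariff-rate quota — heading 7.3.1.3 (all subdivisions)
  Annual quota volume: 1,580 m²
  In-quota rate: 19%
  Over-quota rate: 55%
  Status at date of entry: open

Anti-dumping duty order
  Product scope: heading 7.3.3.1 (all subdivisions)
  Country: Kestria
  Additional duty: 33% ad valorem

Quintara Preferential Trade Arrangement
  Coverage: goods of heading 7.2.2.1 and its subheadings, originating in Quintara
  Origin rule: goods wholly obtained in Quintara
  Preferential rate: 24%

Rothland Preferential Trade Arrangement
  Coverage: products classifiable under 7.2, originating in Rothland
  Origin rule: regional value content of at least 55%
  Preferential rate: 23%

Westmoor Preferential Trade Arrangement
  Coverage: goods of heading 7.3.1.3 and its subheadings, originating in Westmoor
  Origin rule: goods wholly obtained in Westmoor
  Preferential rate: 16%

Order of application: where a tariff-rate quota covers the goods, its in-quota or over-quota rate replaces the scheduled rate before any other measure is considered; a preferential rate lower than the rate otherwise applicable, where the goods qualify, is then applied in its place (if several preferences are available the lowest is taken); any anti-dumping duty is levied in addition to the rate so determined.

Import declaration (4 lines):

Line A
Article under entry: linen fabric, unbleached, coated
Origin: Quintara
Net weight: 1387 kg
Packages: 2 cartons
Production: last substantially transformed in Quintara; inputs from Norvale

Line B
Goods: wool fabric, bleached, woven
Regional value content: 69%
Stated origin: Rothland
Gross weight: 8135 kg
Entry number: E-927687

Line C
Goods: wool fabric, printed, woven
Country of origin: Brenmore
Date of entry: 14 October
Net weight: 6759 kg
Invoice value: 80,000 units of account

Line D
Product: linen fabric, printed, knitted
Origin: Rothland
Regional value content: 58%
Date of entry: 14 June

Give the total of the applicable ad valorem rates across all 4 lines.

Line A: linen → 7.2; coated → 7.2.1; unbleached → 7.2.1.2. Scheduled 29%. Quintara agreement on 7.2.2.1: 7.2.1.2 not covered. → 29%.
Line B: wool → 7.1; woven → 7.1.4; bleached → 7.1.4.2. Scheduled 22%. Rothland agreement on 7.2: 7.1.4.2 not covered. → 22%.
Line C: wool → 7.1; woven → 7.1.4; printed → 7.1.4.1. Scheduled 26%. No special measure applies. → 26%.
Line D: linen → 7.2; knitted → 7.2.2; printed → 7.2.2.2. Scheduled 6%. quota on 7.2.2 exhausted → over-quota 39%; Rothland agreement on 7.2: RVC ≥ 55% → 23% available; preferential 23%. → 23%.
Sum: 29% + 22% + 26% + 23% = 100%.

100%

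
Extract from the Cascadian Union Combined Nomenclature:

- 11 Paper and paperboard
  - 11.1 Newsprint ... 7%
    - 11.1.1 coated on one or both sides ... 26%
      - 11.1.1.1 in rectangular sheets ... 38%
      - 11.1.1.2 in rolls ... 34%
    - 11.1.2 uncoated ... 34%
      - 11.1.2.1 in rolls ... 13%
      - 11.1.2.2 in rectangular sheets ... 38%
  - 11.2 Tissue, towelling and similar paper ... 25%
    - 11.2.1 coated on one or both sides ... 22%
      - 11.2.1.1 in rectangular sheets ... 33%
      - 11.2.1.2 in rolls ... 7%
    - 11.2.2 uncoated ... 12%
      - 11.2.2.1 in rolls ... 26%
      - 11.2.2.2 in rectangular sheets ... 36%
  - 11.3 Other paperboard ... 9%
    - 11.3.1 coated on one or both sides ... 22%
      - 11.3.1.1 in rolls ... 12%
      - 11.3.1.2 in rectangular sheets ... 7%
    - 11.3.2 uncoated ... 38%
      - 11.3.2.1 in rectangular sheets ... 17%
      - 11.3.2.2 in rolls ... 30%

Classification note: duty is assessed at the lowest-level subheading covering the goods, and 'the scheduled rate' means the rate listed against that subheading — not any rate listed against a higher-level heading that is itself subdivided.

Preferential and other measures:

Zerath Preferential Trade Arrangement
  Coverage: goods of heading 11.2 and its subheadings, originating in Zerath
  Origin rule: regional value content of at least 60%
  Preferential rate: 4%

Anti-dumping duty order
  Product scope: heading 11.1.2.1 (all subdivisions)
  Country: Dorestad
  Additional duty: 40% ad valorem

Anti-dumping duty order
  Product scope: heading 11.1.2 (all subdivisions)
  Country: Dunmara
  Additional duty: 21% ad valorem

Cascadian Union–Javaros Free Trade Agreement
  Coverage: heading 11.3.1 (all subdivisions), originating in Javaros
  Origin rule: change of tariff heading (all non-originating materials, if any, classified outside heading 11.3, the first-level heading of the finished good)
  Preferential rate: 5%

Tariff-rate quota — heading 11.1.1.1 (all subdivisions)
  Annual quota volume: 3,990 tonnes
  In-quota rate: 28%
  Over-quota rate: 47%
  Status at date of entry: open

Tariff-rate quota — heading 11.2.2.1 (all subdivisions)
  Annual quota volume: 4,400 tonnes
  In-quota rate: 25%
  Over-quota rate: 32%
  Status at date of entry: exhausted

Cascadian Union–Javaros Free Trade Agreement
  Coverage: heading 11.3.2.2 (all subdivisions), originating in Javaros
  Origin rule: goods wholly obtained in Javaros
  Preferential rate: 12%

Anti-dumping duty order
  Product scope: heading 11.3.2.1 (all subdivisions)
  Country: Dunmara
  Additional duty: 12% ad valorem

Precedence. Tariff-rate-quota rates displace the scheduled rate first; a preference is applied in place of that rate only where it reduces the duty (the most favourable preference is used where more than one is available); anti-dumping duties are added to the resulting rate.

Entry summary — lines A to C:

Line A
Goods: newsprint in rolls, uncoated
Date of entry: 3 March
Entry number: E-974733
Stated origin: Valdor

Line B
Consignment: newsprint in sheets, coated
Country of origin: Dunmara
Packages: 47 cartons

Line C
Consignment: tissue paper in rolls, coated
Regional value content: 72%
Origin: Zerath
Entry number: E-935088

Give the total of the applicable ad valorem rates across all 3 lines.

45%

Line A: newsprint → 11.1; uncoated → 11.1.2; in rolls → 11.1.2.1. Scheduled 13%. No special measure applies. → 13%.
Line B: newsprint → 11.1; coated → 11.1.1; in sheets → 11.1.1.1. Scheduled 38%. quota on 11.1.1.1 open → in-quota 28%. → 28%.
Line C: tissue paper → 11.2; coated → 11.2.1; in rolls → 11.2.1.2. Scheduled 7%. Zerath agreement on 11.2: RVC ≥ 60% → 4% available; preferential 4%. → 4%.
Sum: 13% + 28% + 4% = 45%.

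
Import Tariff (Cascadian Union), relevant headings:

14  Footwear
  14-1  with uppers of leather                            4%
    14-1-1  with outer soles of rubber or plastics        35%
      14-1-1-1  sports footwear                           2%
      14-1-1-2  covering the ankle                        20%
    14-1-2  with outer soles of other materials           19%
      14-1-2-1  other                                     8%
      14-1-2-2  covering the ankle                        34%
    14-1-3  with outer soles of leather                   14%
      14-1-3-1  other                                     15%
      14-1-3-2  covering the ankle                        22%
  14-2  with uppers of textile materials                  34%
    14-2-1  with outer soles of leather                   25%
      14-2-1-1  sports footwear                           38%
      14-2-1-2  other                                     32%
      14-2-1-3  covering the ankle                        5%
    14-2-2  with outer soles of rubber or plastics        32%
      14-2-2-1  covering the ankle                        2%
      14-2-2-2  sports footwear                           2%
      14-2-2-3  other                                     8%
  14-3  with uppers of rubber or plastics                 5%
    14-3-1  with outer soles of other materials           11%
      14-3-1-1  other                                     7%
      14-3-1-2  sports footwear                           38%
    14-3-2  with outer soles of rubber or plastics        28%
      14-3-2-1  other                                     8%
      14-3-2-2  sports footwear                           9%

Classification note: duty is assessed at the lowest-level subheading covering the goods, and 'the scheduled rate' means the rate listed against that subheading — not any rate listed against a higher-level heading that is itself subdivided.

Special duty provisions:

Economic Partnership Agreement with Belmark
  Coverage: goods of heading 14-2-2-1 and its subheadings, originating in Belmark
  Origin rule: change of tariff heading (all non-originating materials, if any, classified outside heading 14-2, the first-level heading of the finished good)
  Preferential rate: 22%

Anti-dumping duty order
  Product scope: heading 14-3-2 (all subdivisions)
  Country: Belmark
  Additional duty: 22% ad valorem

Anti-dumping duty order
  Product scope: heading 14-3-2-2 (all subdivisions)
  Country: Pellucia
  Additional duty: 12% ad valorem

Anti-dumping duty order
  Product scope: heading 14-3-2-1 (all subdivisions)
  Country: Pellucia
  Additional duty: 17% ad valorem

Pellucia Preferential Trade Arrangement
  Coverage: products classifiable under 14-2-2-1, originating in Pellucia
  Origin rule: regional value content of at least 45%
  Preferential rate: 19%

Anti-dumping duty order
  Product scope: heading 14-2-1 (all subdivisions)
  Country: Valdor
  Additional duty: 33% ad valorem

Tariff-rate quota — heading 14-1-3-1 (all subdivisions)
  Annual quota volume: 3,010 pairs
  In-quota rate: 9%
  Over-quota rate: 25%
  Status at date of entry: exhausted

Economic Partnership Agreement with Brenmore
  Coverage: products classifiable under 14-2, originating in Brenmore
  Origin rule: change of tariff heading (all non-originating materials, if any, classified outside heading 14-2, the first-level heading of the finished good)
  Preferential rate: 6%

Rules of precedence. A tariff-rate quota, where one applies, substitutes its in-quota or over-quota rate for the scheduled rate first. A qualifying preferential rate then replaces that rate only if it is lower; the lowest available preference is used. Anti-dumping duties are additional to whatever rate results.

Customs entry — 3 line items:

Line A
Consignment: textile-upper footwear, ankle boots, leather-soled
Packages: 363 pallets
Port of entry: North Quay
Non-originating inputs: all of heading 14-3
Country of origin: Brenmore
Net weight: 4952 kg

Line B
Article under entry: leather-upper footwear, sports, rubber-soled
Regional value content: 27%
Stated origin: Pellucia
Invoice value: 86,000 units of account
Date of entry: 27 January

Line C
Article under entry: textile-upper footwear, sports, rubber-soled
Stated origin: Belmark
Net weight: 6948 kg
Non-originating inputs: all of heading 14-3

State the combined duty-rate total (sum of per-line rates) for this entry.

9%

Line A: textile-upper → 14-2; leather-soled → 14-2-1; ankle boots → 14-2-1-3. Scheduled 5%. Brenmore agreement on 14-2: CTH met → 6% available; preference 6% not lower than 5% → no reduction. → 5%.
Line B: leather-upper → 14-1; rubber-soled → 14-1-1; sports → 14-1-1-1. Scheduled 2%. Pellucia agreement on 14-2-2-1: 14-1-1-1 not covered. → 2%.
Line C: textile-upper → 14-2; rubber-soled → 14-2-2; sports → 14-2-2-2. Scheduled 2%. Belmark agreement on 14-2-2-1: 14-2-2-2 not covered. → 2%.
Sum: 5% + 2% + 2% = 9%.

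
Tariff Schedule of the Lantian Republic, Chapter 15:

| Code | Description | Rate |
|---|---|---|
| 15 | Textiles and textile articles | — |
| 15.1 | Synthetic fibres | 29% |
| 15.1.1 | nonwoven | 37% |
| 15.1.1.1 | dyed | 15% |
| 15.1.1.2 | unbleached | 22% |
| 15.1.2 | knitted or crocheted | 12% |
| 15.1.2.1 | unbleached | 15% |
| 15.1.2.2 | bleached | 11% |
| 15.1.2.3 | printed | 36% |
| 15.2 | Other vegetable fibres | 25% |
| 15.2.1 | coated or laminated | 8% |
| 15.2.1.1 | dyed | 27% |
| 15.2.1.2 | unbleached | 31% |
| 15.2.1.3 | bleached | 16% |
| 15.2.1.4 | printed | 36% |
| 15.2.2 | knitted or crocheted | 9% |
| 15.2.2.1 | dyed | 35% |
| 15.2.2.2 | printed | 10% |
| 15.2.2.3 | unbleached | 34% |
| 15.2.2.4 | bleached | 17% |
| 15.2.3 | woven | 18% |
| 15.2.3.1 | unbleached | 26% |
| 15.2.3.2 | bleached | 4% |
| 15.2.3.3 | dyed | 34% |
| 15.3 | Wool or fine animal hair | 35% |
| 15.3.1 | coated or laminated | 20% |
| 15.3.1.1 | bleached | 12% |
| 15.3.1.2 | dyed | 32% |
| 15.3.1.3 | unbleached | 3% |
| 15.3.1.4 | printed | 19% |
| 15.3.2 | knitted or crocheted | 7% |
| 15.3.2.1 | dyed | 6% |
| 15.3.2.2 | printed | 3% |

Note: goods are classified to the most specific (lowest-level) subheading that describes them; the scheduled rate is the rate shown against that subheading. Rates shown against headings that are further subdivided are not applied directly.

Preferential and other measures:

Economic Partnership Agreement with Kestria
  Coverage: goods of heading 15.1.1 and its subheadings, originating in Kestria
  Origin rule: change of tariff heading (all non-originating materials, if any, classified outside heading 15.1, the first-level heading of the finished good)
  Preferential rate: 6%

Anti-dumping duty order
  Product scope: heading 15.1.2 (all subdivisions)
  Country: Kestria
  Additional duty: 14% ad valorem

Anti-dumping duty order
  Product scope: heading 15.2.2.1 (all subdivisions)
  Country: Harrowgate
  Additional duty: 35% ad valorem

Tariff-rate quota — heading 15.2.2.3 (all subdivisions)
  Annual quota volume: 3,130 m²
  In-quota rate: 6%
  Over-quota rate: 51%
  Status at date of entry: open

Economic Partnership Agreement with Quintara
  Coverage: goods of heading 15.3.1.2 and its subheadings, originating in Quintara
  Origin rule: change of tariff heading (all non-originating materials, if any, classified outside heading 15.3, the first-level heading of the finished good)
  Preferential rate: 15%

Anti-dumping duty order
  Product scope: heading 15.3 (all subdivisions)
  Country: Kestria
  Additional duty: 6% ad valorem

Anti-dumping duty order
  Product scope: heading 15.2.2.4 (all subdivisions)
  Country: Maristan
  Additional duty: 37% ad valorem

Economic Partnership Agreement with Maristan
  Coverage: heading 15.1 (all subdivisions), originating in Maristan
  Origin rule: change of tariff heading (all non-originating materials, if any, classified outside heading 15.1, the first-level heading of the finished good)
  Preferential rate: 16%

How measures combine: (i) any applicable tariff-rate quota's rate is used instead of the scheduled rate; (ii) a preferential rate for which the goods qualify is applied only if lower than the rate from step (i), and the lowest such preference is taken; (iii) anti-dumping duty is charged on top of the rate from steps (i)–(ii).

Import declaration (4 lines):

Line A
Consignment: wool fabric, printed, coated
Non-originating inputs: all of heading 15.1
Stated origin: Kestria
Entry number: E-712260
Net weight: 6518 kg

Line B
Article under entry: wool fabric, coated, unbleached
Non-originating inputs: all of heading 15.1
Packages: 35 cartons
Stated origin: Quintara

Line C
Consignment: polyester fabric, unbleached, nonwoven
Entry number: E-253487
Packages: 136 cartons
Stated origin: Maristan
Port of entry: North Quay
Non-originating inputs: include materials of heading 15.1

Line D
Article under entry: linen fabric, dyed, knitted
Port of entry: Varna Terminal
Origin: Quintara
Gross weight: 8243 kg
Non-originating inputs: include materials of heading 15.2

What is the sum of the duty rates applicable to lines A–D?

85%

Line A: wool → 15.3; coated → 15.3.1; printed → 15.3.1.4. Scheduled 19%. Kestria agreement on 15.1.1: 15.3.1.4 not covered; anti-dumping (Kestria, 15.3): +6%; total 19% + 6% = 25%. → 25%.
Line B: wool → 15.3; coated → 15.3.1; unbleached → 15.3.1.3. Scheduled 3%. Quintara agreement on 15.3.1.2: 15.3.1.3 not covered. → 3%.
Line C: polyester → 15.1; nonwoven → 15.1.1; unbleached → 15.1.1.2. Scheduled 22%. Maristan agreement on 15.1: CTH not met. → 22%.
Line D: linen → 15.2; knitted → 15.2.2; dyed → 15.2.2.1. Scheduled 35%. Quintara agreement on 15.3.1.2: 15.2.2.1 not covered. → 35%.
Sum: 25% + 3% + 22% + 35% = 85%.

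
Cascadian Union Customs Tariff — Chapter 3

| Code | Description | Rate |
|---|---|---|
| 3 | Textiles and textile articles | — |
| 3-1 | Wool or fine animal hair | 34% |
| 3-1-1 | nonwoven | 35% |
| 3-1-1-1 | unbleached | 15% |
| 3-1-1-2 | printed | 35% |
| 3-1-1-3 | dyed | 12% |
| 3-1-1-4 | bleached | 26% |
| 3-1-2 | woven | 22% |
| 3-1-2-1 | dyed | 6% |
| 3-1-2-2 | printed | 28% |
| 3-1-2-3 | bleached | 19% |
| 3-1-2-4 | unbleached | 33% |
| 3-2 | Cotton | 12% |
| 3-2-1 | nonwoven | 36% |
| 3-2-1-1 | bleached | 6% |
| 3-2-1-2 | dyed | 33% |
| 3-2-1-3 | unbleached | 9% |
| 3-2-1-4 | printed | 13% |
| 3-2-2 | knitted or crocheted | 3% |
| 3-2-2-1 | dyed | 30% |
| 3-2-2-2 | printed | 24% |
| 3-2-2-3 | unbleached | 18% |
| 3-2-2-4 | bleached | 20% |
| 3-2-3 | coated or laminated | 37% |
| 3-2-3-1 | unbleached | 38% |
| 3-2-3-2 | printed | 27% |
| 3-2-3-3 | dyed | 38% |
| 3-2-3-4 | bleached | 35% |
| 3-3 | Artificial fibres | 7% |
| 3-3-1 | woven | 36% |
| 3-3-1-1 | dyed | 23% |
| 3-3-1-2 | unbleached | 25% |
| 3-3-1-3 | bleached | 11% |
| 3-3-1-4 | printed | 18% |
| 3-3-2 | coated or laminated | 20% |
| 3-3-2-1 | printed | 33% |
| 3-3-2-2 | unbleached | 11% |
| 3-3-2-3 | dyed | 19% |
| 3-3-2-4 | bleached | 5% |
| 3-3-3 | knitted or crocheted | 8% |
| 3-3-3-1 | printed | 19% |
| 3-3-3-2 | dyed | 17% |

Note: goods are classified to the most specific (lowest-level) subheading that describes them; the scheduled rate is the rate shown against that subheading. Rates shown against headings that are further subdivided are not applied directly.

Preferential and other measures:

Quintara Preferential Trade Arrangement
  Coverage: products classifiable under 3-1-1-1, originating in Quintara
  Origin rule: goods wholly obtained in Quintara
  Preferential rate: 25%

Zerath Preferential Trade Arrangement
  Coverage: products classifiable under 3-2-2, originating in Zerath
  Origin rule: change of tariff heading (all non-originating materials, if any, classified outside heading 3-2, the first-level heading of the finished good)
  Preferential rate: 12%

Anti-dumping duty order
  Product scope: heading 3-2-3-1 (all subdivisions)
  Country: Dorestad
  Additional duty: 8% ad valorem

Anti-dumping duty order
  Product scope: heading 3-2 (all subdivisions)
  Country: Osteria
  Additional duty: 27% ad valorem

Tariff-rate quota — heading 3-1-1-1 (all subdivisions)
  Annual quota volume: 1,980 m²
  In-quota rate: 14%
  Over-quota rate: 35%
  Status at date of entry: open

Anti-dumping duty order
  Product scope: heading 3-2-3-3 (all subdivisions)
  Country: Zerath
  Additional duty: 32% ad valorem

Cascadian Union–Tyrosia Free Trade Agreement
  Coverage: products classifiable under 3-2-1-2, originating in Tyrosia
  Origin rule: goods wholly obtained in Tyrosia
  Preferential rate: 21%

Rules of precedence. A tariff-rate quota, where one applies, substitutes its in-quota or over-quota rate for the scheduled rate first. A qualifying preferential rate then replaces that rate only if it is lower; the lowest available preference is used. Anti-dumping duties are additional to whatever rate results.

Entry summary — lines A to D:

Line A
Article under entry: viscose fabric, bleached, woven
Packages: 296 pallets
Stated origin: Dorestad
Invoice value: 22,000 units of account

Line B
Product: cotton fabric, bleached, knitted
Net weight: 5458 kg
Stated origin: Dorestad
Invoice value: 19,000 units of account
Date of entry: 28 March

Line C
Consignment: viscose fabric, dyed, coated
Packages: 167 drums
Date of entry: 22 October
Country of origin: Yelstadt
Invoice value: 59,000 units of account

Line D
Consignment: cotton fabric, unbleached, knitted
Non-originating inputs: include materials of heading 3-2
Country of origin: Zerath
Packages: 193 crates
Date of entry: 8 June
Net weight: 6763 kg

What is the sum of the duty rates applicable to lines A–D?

Line A: viscose → 3-3; woven → 3-3-1; bleached → 3-3-1-3. Scheduled 11%. No special measure applies. → 11%.
Line B: cotton → 3-2; knitted → 3-2-2; bleached → 3-2-2-4. Scheduled 20%. No special measure applies. → 20%.
Line C: viscose → 3-3; coated → 3-3-2; dyed → 3-3-2-3. Scheduled 19%. No special measure applies. → 19%.
Line D: cotton → 3-2; knitted → 3-2-2; unbleached → 3-2-2-3. Scheduled 18%. Zerath agreement on 3-2-2: CTH not met. → 18%.
Sum: 11% + 20% + 19% + 18% = 68%.

68%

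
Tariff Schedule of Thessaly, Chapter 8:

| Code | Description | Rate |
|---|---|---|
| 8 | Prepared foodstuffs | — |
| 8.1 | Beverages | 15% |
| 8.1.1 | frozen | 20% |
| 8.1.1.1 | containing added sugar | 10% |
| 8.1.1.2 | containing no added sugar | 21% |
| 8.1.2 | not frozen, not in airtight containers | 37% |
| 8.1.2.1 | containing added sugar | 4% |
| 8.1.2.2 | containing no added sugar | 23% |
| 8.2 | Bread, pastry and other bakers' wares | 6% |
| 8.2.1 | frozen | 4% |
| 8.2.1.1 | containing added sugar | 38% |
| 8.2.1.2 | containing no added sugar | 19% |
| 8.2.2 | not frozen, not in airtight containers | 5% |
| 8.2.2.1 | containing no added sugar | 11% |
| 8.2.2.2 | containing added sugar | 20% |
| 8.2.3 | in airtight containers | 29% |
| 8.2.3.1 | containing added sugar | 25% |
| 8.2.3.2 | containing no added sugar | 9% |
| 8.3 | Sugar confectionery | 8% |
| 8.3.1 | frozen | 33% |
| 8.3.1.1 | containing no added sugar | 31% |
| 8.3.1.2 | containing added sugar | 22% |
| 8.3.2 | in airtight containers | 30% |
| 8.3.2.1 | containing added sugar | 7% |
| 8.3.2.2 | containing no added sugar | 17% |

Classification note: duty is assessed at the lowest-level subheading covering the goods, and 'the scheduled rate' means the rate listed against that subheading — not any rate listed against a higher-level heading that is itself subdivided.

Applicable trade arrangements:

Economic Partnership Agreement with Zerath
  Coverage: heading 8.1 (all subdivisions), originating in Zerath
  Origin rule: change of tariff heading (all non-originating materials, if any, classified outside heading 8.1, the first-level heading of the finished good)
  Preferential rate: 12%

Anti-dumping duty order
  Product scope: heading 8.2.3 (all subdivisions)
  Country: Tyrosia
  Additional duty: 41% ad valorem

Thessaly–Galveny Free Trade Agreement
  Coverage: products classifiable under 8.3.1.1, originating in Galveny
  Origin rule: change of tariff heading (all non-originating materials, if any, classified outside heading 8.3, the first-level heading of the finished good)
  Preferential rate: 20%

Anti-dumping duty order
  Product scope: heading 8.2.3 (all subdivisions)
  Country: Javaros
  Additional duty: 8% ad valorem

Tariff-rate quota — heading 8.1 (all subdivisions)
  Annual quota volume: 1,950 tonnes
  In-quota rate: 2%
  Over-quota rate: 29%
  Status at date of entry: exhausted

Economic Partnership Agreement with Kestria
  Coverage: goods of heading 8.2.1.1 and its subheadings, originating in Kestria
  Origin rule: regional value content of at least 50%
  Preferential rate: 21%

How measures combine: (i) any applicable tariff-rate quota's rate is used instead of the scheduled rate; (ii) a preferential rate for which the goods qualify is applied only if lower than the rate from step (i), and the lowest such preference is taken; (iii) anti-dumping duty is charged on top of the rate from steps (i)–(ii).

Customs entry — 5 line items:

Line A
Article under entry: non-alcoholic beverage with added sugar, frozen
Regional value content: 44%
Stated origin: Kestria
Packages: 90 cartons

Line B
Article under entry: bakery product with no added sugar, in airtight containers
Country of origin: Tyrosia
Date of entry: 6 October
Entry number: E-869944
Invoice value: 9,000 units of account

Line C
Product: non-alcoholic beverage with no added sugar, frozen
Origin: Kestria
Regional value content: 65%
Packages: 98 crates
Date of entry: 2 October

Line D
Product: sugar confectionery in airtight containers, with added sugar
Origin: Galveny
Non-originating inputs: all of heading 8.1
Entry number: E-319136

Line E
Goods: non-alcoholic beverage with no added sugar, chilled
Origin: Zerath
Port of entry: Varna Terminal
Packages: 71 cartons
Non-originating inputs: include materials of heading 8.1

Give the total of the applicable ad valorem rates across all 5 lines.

144%

Line A: non-alcoholic beverage → 8.1; frozen → 8.1.1; with added sugar → 8.1.1.1. Scheduled 10%. quota on 8.1 exhausted → over-quota 29%; Kestria agreement on 8.2.1.1: 8.1.1.1 not covered. → 29%.
Line B: bakery product → 8.2; in airtight containers → 8.2.3; with no added sugar → 8.2.3.2. Scheduled 9%. anti-dumping (Tyrosia, 8.2.3): +41%; total 9% + 41% = 50%. → 50%.
Line C: non-alcoholic beverage → 8.1; frozen → 8.1.1; with no added sugar → 8.1.1.2. Scheduled 21%. quota on 8.1 exhausted → over-quota 29%; Kestria agreement on 8.2.1.1: 8.1.1.2 not covered. → 29%.
Line D: sugar confectionery → 8.3; in airtight containers → 8.3.2; with added sugar → 8.3.2.1. Scheduled 7%. Galveny agreement on 8.3.1.1: 8.3.2.1 not covered. → 7%.
Line E: non-alcoholic beverage → 8.1; chilled → 8.1.2; with no added sugar → 8.1.2.2. Scheduled 23%. quota on 8.1 exhausted → over-quota 29%; Zerath agreement on 8.1: CTH not met. → 29%.
Sum: 29% + 50% + 29% + 7% + 29% = 144%.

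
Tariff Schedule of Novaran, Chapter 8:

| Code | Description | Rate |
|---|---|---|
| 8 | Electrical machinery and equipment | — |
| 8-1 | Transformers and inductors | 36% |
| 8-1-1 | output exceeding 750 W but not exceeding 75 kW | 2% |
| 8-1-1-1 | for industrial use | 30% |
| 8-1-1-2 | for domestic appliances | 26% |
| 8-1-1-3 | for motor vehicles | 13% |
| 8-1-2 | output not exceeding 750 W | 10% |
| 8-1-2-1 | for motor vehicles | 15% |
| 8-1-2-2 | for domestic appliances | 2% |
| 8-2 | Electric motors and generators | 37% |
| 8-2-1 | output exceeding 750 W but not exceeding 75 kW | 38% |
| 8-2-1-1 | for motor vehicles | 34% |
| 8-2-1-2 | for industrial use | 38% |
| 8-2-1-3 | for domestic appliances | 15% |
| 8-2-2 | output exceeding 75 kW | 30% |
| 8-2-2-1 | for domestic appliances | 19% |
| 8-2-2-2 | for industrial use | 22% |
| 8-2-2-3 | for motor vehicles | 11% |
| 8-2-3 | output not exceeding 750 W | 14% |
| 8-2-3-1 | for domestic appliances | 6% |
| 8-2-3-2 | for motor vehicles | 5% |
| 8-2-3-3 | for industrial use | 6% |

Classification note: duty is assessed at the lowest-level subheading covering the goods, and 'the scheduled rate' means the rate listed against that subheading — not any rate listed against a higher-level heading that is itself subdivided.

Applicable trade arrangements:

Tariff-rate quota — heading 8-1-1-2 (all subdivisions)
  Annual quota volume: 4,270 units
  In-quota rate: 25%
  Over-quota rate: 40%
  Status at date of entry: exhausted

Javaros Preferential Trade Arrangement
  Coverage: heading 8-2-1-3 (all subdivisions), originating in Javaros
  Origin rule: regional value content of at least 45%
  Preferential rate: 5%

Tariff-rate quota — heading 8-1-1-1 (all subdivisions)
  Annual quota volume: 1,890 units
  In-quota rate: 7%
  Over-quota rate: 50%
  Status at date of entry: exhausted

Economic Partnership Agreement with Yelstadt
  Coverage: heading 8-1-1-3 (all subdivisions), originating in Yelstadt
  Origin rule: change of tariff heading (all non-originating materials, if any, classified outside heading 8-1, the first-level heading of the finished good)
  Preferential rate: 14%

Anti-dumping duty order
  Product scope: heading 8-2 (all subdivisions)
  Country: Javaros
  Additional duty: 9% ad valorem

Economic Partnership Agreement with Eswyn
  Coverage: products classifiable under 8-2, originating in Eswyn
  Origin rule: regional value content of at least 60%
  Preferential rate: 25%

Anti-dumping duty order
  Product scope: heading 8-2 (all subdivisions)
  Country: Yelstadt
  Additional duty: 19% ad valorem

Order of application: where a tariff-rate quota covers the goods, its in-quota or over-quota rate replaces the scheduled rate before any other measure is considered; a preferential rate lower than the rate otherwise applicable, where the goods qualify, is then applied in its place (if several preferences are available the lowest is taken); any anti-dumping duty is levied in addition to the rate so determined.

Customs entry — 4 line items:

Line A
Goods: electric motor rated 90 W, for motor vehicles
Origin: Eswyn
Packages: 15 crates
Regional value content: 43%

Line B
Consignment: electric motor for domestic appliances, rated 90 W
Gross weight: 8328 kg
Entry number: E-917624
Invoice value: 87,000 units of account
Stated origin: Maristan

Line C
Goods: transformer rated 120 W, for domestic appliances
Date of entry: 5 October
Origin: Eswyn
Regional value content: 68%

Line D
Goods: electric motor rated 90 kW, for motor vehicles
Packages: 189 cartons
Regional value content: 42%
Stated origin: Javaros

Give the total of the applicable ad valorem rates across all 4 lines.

Line A: electric motor → 8-2; rated 90 W → 8-2-3; for motor vehicles → 8-2-3-2. Scheduled 5%. Eswyn agreement on 8-2: RVC < 60%. → 5%.
Line B: electric motor → 8-2; rated 90 W → 8-2-3; for domestic appliances → 8-2-3-1. Scheduled 6%. No special measure applies. → 6%.
Line C: transformer → 8-1; rated 120 W → 8-1-2; for domestic appliances → 8-1-2-2. Scheduled 2%. Eswyn agreement on 8-2: 8-1-2-2 not covered. → 2%.
Line D: electric motor → 8-2; rated 90 kW → 8-2-2; for motor vehicles → 8-2-2-3. Scheduled 11%. Javaros agreement on 8-2-1-3: 8-2-2-3 not covered; anti-dumping (Javaros, 8-2): +9%; total 11% + 9% = 20%. → 20%.
Sum: 5% + 6% + 2% + 20% = 33%.

33%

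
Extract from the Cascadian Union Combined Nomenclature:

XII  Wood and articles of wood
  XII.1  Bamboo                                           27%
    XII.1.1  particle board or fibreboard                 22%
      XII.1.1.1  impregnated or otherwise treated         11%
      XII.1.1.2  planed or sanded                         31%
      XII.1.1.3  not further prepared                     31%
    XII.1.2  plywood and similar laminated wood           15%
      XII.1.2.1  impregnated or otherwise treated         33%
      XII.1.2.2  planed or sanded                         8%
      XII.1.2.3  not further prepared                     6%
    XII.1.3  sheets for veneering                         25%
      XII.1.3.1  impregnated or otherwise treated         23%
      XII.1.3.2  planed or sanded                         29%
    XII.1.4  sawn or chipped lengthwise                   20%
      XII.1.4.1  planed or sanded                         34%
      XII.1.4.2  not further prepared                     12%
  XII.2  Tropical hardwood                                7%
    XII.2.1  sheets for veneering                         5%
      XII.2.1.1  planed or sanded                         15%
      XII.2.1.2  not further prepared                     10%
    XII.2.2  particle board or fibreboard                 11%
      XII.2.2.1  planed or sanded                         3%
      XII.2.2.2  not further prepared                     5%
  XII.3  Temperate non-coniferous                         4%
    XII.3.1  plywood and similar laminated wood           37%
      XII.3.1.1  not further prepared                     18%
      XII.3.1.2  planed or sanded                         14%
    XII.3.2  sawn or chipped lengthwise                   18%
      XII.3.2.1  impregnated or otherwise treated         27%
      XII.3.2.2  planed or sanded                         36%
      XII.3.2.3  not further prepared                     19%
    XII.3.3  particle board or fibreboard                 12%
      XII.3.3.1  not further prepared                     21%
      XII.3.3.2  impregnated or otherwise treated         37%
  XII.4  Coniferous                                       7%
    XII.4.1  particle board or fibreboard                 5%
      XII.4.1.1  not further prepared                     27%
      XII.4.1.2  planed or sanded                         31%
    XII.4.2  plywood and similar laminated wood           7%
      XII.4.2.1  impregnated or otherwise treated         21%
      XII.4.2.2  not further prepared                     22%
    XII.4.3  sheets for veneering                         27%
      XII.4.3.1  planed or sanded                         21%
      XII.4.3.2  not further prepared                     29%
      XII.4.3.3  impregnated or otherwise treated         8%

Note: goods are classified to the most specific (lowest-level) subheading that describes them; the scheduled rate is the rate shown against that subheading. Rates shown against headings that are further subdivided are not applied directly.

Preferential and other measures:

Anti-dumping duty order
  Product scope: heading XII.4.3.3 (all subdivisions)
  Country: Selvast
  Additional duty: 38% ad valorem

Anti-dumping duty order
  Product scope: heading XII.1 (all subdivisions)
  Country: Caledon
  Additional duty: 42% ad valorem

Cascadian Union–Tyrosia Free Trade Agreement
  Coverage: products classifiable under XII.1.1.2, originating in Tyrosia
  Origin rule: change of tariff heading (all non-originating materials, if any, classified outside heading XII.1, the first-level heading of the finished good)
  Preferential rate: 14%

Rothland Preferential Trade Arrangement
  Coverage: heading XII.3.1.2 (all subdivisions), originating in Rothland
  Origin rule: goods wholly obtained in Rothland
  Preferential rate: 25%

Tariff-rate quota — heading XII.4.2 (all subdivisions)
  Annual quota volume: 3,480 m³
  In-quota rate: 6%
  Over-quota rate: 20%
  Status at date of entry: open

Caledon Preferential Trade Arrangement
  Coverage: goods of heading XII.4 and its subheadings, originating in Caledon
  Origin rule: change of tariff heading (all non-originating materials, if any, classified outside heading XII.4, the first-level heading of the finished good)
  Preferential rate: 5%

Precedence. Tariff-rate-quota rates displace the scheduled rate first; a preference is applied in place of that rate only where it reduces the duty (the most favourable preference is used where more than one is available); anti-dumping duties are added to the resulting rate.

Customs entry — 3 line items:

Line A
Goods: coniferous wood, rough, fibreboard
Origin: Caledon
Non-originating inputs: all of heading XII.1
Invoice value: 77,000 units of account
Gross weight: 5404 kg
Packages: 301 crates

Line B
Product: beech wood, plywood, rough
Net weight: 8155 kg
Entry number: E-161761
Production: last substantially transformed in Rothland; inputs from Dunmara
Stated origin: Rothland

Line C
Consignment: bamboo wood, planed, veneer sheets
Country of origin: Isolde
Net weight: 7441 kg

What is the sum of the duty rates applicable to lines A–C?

Line A: coniferous → XII.4; fibreboard → XII.4.1; rough → XII.4.1.1. Scheduled 27%. Caledon agreement on XII.4: CTH met → 5% available; preferential 5%. → 5%.
Line B: beech → XII.3; plywood → XII.3.1; rough → XII.3.1.1. Scheduled 18%. Rothland agreement on XII.3.1.2: XII.3.1.1 not covered. → 18%.
Line C: bamboo → XII.1; veneer sheets → XII.1.3; planed → XII.1.3.2. Scheduled 29%. No special measure applies. → 29%.
Sum: 5% + 18% + 29% = 52%.

52%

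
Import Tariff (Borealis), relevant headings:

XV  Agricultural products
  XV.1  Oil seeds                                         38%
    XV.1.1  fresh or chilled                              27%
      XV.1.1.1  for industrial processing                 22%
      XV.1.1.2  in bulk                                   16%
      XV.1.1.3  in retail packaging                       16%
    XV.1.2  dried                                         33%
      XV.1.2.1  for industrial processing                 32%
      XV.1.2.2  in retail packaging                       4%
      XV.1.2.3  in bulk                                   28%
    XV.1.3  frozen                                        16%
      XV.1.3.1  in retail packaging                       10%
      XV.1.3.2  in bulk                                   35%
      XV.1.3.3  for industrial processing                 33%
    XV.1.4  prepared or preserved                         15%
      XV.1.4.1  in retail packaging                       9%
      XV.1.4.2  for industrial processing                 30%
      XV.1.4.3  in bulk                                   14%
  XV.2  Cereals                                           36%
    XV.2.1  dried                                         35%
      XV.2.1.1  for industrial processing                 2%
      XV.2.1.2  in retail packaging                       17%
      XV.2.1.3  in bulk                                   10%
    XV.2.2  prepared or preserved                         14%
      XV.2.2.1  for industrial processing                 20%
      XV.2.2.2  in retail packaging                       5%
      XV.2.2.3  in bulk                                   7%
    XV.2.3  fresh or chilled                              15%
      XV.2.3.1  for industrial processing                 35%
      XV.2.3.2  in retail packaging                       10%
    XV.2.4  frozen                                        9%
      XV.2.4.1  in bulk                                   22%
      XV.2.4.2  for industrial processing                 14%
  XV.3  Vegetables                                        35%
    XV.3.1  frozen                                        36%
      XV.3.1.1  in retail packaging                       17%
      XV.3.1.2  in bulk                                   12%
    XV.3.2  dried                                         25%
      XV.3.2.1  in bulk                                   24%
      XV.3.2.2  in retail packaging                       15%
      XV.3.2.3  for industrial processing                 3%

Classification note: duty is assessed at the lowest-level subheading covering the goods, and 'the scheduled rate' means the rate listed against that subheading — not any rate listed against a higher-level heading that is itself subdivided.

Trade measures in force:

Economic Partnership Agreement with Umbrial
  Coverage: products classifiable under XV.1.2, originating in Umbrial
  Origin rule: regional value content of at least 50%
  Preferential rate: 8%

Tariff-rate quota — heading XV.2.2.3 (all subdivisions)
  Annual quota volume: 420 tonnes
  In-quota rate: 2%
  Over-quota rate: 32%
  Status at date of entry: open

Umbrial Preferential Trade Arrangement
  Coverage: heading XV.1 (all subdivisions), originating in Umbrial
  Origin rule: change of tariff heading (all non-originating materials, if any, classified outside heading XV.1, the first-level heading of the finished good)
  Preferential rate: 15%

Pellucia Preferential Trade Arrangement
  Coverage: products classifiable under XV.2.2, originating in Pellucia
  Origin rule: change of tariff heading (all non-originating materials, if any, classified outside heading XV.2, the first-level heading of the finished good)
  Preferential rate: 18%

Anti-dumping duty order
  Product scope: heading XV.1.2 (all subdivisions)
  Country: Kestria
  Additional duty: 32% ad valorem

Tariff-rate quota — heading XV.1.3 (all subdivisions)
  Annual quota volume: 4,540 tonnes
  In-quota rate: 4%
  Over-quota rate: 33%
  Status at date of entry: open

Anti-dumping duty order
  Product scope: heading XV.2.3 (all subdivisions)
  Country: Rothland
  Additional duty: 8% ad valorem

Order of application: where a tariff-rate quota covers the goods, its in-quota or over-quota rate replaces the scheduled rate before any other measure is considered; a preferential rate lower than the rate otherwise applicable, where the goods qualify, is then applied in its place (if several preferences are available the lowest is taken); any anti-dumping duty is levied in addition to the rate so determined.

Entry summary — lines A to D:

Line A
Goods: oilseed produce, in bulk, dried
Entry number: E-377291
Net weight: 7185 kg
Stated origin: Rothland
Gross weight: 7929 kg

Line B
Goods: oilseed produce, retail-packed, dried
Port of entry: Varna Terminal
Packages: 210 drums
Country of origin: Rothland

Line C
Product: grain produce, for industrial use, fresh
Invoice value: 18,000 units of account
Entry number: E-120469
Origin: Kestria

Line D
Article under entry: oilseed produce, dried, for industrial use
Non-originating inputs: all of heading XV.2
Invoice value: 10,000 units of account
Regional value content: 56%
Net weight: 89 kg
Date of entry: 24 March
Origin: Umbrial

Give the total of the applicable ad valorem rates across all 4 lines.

75%

Line A: oilseed → XV.1; dried → XV.1.2; in bulk → XV.1.2.3. Scheduled 28%. No special measure applies. → 28%.
Line B: oilseed → XV.1; dried → XV.1.2; retail-packed → XV.1.2.2. Scheduled 4%. No special measure applies. → 4%.
Line C: grain → XV.2; fresh → XV.2.3; for industrial use → XV.2.3.1. Scheduled 35%. No special measure applies. → 35%.
Line D: oilseed → XV.1; dried → XV.1.2; for industrial use → XV.1.2.1. Scheduled 32%. Umbrial agreement on XV.1.2: RVC ≥ 50% → 8% available; Umbrial agreement on XV.1: CTH met → 15% available; preferential 8%. → 8%.
Sum: 28% + 4% + 35% + 8% = 75%.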